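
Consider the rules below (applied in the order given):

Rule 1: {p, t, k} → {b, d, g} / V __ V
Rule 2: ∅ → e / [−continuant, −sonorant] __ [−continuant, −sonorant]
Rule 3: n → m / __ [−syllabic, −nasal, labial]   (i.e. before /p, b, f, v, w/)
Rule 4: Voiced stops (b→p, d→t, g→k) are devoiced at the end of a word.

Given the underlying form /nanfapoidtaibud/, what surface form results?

namfaboidetaibut

Rule 1 (intervocalic voicing): /p/ is a voiceless stop between vowels /a/ and /o/, so it voices to [b]. /nanfapoidtaibud/ → nanfaboidtaibud.
Rule 2 (stop-cluster e-epenthesis): /d/ and /t/ form a stop–stop cluster, so [e] is inserted between them. /nanfaboidtaibud/ → nanfaboidetaibud.
Rule 3 (nasal place assimilation): /n/ precedes the labial consonant /f/, so it assimilates in place to [m]. /nanfaboidetaibud/ → namfaboidetaibud.
Rule 4 (final devoicing): /d/ is a voiced stop in word-final position, so it devoices to [t]. /namfaboidetaibud/ → namfaboidetaibut.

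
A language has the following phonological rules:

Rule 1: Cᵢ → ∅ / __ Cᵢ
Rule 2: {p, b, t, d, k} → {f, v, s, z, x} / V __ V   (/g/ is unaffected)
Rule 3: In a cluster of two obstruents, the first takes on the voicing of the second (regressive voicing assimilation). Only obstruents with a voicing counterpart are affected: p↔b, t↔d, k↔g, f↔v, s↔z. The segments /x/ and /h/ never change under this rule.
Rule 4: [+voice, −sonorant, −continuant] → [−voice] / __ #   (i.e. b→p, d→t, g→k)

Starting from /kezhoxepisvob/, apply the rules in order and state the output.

keshoxefizvop

Rule 1 (degemination): no segment meets the environment; /kezhoxepisvob/ is unchanged.
Rule 2 (intervocalic spirantization): /p/ is a stop between vowels /e/ and /i/, so it spirantizes to the fricative [f]. /kezhoxepisvob/ → kezhoxefisvob.
Rule 3 (regressive voicing assimilation): /z/ precedes the voiceless obstruent /h/, so it devoices to [s] by assimilation. /s/ precedes the voiced obstruent /v/, so it voices to [z] by assimilation. /kezhoxefisvob/ → keshoxefizvob.
Rule 4 (final devoicing): /b/ is a voiced stop in word-final position, so it devoices to [p]. /keshoxefizvob/ → keshoxefizvop.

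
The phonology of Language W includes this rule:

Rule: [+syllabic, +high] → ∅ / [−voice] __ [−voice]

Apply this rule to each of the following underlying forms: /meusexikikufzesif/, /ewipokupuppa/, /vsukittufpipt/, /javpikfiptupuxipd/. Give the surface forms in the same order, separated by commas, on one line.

/meusexikikufzesif/: /i/ is a high vowel flanked by voiceless consonants /x/ and /k/, so it deletes. /i/ is a high vowel flanked by voiceless consonants /k/ and /k/, so it deletes. /u/ is a high vowel flanked by voiceless consonants /k/ and /f/, so it deletes. /i/ is a high vowel flanked by voiceless consonants /s/ and /f/, so it deletes. → [meusexkkfzesf].
/ewipokupuppa/: /u/ is a high vowel flanked by voiceless consonants /k/ and /p/, so it deletes. /u/ is a high vowel flanked by voiceless consonants /p/ and /p/, so it deletes. → [ewipokpppa].
/vsukittufpipt/: /u/ is a high vowel flanked by voiceless consonants /s/ and /k/, so it deletes. /i/ is a high vowel flanked by voiceless consonants /k/ and /t/, so it deletes. /u/ is a high vowel flanked by voiceless consonants /t/ and /f/, so it deletes. /i/ is a high vowel flanked by voiceless consonants /p/ and /p/, so it deletes. → [vskttfppt].
/javpikfiptupuxipd/: /i/ is a high vowel flanked by voiceless consonants /p/ and /k/, so it deletes. /i/ is a high vowel flanked by voiceless consonants /f/ and /p/, so it deletes. /u/ is a high vowel flanked by voiceless consonants /t/ and /p/, so it deletes. /u/ is a high vowel flanked by voiceless consonants /p/ and /x/, so it deletes. /i/ is a high vowel flanked by voiceless consonants /x/ and /p/, so it deletes. → [javpkfptpxpd].

meusexkkfzesf, ewipokpppa, vskttfppt, javpkfptpxpd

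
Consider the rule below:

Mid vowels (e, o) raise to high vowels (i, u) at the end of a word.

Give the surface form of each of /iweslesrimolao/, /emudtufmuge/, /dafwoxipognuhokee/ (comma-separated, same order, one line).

/iweslesrimolao/: /o/ is a mid vowel in word-final position, so it raises to [u]. → [iweslesrimolau].
/emudtufmuge/: /e/ is a mid vowel in word-final position, so it raises to [i]. → [emudtufmugi].
/dafwoxipognuhokee/: /e/ is a mid vowel in word-final position, so it raises to [i]. → [dafwoxipognuhokei].

iweslesrimolau, emudtufmugi, dafwoxipognuhokei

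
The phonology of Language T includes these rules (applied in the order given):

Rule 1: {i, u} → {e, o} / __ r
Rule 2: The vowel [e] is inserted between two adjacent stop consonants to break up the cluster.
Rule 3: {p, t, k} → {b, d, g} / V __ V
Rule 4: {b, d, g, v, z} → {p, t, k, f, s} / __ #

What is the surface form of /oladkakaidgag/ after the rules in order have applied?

Rule 1 (pre-rhotic lowering): no segment meets the environment; /oladkakaidgag/ is unchanged.
Rule 2 (stop-cluster e-epenthesis): /d/ and /k/ form a stop–stop cluster, so [e] is inserted between them. /d/ and /g/ form a stop–stop cluster, so [e] is inserted between them. /oladkakaidgag/ → oladekakaidegag.
Rule 3 (intervocalic voicing): /k/ is a voiceless stop between vowels /e/ and /a/, so it voices to [g]. /k/ is a voiceless stop between vowels /a/ and /a/, so it voices to [g]. /oladekakaidegag/ → oladegagaidegag.
Rule 4 (final devoicing): /g/ is a voiced obstruent in word-final position, so it devoices to [k]. /oladegagaidegag/ → oladegagaidegak.

oladegagaidegak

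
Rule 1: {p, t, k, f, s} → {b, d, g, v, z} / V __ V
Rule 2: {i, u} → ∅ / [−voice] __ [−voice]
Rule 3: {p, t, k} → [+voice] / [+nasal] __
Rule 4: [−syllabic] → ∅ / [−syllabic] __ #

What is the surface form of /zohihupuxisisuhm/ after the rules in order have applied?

Rule 1 (intervocalic voicing): /p/ is a voiceless obstruent between vowels /u/ and /u/, so it voices to [b]. /s/ is a voiceless obstruent between vowels /i/ and /i/, so it voices to [z]. /s/ is a voiceless obstruent between vowels /i/ and /u/, so it voices to [z]. /zohihupuxisisuhm/ → zohihubuxizizuhm.
Rule 2 (high vowel syncope): /i/ is a high vowel flanked by voiceless consonants /h/ and /h/, so it deletes. /zohihubuxizizuhm/ → zohhubuxizizuhm.
Rule 3 (post-nasal voicing): no segment meets the environment; /zohhubuxizizuhm/ is unchanged.
Rule 4 (final cluster simplification): /m/ is the second consonant of a word-final cluster /hm/, so it deletes. /zohhubuxizizuhm/ → zohhubuxizizuh.

zohhubuxizizuh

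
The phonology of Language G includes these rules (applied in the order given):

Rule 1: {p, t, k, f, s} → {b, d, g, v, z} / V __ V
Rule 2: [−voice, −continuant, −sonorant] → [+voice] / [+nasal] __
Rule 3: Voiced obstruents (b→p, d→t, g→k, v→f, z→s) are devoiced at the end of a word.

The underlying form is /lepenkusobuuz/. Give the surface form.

lebenguzobuus

Rule 1 (intervocalic voicing): /p/ is a voiceless obstruent between vowels /e/ and /e/, so it voices to [b]. /s/ is a voiceless obstruent between vowels /u/ and /o/, so it voices to [z]. /lepenkusobuuz/ → lebenkuzobuuz.
Rule 2 (post-nasal voicing): /k/ is a voiceless stop immediately after the nasal /n/, so it voices to [g]. /lebenkuzobuuz/ → lebenguzobuuz.
Rule 3 (final devoicing): /z/ is a voiced obstruent in word-final position, so it devoices to [s]. /lebenguzobuuz/ → lebenguzobuus.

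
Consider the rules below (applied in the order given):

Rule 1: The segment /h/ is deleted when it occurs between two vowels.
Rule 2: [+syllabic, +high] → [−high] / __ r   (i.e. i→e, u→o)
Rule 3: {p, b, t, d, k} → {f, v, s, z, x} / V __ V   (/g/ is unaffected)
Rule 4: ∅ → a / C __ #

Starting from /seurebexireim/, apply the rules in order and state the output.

Rule 1 (intervocalic h-deletion): no segment meets the environment; /seurebexireim/ is unchanged.
Rule 2 (pre-rhotic lowering): /u/ is a high vowel immediately before /r/, so it lowers to [o]. /i/ is a high vowel immediately before /r/, so it lowers to [e]. /seurebexireim/ → seorebexereim.
Rule 3 (intervocalic spirantization): /b/ is a stop between vowels /e/ and /e/, so it spirantizes to the fricative [v]. /seorebexereim/ → seorevexereim.
Rule 4 (final a-epenthesis): the form ends in the consonant /m/, so [a] is inserted word-finally. /seorevexereim/ → seorevexereima.

seorevexereima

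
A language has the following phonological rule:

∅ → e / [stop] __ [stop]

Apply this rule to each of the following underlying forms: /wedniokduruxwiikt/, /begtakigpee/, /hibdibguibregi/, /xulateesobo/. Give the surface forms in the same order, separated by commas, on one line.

wedniokeduruxwiiket, begetakigepee, hibedibeguibregi, xulateesobo

/wedniokduruxwiikt/: /k/ and /d/ form a stop–stop cluster, so [e] is inserted between them. /k/ and /t/ form a stop–stop cluster, so [e] is inserted between them. → [wedniokeduruxwiiket].
/begtakigpee/: /g/ and /t/ form a stop–stop cluster, so [e] is inserted between them. /g/ and /p/ form a stop–stop cluster, so [e] is inserted between them. → [begetakigepee].
/hibdibguibregi/: /b/ and /d/ form a stop–stop cluster, so [e] is inserted between them. /b/ and /g/ form a stop–stop cluster, so [e] is inserted between them. → [hibedibeguibregi].
/xulateesobo/: the rule's environment is not met; surfaces unchanged as [xulateesobo].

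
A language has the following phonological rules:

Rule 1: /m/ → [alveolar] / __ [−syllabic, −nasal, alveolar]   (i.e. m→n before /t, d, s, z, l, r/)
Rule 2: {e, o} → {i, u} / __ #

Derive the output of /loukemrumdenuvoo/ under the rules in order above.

Rule 1 (nasal place assimilation): /m/ precedes the alveolar consonant /r/, so it assimilates in place to [n]. /m/ precedes the alveolar consonant /d/, so it assimilates in place to [n]. /loukemrumdenuvoo/ → loukenrundenuvoo.
Rule 2 (final vowel raising): /o/ is a mid vowel in word-final position, so it raises to [u]. /loukenrundenuvoo/ → loukenrundenuvou.

loukenrundenuvou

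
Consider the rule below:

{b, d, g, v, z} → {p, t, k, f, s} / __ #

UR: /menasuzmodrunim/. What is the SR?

menasuzmodrunim

No segment of /menasuzmodrunim/ meets the structural description of the rule, so the form surfaces unchanged.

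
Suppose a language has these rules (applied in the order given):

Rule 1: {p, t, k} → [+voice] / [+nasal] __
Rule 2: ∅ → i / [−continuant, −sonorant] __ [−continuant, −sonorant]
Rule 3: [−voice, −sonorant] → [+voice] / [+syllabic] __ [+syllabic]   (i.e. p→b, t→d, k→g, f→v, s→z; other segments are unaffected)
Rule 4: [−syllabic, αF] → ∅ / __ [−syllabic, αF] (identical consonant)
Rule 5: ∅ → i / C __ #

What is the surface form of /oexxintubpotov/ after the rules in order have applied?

oexindubibodovi

Rule 1 (post-nasal voicing): /t/ is a voiceless stop immediately after the nasal /n/, so it voices to [d]. /oexxintubpotov/ → oexxindubpotov.
Rule 2 (stop-cluster i-epenthesis): /b/ and /p/ form a stop–stop cluster, so [i] is inserted between them. /oexxindubpotov/ → oexxindubipotov.
Rule 3 (intervocalic voicing): /p/ is a voiceless obstruent between vowels /i/ and /o/, so it voices to [b]. /t/ is a voiceless obstruent between vowels /o/ and /o/, so it voices to [d]. /oexxindubipotov/ → oexxindubibodov.
Rule 4 (degemination): /xx/ is a geminate; the first /x/ deletes. /oexxindubibodov/ → oexindubibodov.
Rule 5 (final i-epenthesis): the form ends in the consonant /v/, so [i] is inserted word-finally. /oexindubibodov/ → oexindubibodovi.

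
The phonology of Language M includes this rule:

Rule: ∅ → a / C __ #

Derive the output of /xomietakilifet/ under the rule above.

xomietakilifeta

the form ends in the consonant /t/, so [a] is inserted word-finally.
Surface form: [xomietakilifeta].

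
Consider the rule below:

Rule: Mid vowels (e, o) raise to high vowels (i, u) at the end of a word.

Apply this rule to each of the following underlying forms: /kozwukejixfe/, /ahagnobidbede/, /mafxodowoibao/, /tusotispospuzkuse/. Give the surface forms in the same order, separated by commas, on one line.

kozwukejixfi, ahagnobidbedi, mafxodowoibau, tusotispospuzkusi

/kozwukejixfe/: /e/ is a mid vowel in word-final position, so it raises to [i]. → [kozwukejixfi].
/ahagnobidbede/: /e/ is a mid vowel in word-final position, so it raises to [i]. → [ahagnobidbedi].
/mafxodowoibao/: /o/ is a mid vowel in word-final position, so it raises to [u]. → [mafxodowoibau].
/tusotispospuzkuse/: /e/ is a mid vowel in word-final position, so it raises to [i]. → [tusotispospuzkusi].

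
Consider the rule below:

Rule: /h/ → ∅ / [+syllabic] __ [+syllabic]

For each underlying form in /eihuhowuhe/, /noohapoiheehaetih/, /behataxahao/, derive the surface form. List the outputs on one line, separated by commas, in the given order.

/eihuhowuhe/: /h/ occurs between vowels /i/ and /u/, so it deletes. /h/ occurs between vowels /u/ and /o/, so it deletes. /h/ occurs between vowels /u/ and /e/, so it deletes. → [eiuowue].
/noohapoiheehaetih/: /h/ occurs between vowels /o/ and /a/, so it deletes. /h/ occurs between vowels /i/ and /e/, so it deletes. /h/ occurs between vowels /e/ and /a/, so it deletes. → [nooapoieeaetih].
/behataxahao/: /h/ occurs between vowels /e/ and /a/, so it deletes. /h/ occurs between vowels /a/ and /a/, so it deletes. → [beataxaao].

eiuowue, nooapoieeaetih, beataxaao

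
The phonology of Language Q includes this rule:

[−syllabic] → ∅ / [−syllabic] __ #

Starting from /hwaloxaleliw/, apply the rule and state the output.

No segment of /hwaloxaleliw/ meets the structural description of the rule, so the form surfaces unchanged.

hwaloxaleliw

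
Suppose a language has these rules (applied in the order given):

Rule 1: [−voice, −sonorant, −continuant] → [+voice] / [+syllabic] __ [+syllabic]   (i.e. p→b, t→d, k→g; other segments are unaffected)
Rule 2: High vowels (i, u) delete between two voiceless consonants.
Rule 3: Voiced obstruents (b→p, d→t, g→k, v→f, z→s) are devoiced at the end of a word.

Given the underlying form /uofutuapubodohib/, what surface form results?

uofuduabubodohip

Rule 1 (intervocalic voicing): /t/ is a voiceless stop between vowels /u/ and /u/, so it voices to [d]. /p/ is a voiceless stop between vowels /a/ and /u/, so it voices to [b]. /uofutuapubodohib/ → uofuduabubodohib.
Rule 2 (high vowel syncope): no segment meets the environment; /uofuduabubodohib/ is unchanged.
Rule 3 (final devoicing): /b/ is a voiced obstruent in word-final position, so it devoices to [p]. /uofuduabubodohib/ → uofuduabubodohip.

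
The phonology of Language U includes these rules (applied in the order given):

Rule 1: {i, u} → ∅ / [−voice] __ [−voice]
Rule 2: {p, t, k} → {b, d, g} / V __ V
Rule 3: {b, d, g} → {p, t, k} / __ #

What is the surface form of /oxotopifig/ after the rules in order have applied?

Rule 1 (high vowel syncope): /i/ is a high vowel flanked by voiceless consonants /p/ and /f/, so it deletes. /oxotopifig/ → oxotopfig.
Rule 2 (intervocalic voicing): /t/ is a voiceless stop between vowels /o/ and /o/, so it voices to [d]. /oxotopfig/ → oxodopfig.
Rule 3 (final devoicing): /g/ is a voiced stop in word-final position, so it devoices to [k]. /oxodopfig/ → oxodopfik.

oxodopfik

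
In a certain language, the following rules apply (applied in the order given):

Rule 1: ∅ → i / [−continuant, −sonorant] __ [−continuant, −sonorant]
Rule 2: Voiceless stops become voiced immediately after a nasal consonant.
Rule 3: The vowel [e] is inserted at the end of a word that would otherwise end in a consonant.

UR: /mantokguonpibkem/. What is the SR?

Rule 1 (stop-cluster i-epenthesis): /k/ and /g/ form a stop–stop cluster, so [i] is inserted between them. /b/ and /k/ form a stop–stop cluster, so [i] is inserted between them. /mantokguonpibkem/ → mantokiguonpibikem.
Rule 2 (post-nasal voicing): /t/ is a voiceless stop immediately after the nasal /n/, so it voices to [d]. /p/ is a voiceless stop immediately after the nasal /n/, so it voices to [b]. /mantokiguonpibikem/ → mandokiguonbibikem.
Rule 3 (final e-epenthesis): the form ends in the consonant /m/, so [e] is inserted word-finally. /mandokiguonbibikem/ → mandokiguonbibikeme.

mandokiguonbibikeme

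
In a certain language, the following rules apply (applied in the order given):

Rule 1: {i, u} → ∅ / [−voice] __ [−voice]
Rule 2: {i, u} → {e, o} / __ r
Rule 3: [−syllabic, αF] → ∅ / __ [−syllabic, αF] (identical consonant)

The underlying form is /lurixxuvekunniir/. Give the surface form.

Rule 1 (high vowel syncope): no segment meets the environment; /lurixxuvekunniir/ is unchanged.
Rule 2 (pre-rhotic lowering): /u/ is a high vowel immediately before /r/, so it lowers to [o]. /i/ is a high vowel immediately before /r/, so it lowers to [e]. /lurixxuvekunniir/ → lorixxuvekunnier.
Rule 3 (degemination): /xx/ is a geminate; the first /x/ deletes. /nn/ is a geminate; the first /n/ deletes. /lorixxuvekunnier/ → lorixuvekunier.

lorixuvekunier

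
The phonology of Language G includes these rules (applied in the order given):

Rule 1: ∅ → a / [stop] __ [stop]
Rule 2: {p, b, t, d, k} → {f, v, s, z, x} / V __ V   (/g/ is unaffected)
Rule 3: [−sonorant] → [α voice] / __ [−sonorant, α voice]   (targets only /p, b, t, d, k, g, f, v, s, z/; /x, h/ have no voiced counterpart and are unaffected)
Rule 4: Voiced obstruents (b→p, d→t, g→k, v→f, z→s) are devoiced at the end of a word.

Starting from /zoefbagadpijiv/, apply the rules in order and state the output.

Rule 1 (stop-cluster a-epenthesis): /d/ and /p/ form a stop–stop cluster, so [a] is inserted between them. /zoefbagadpijiv/ → zoefbagadapijiv.
Rule 2 (intervocalic spirantization): /d/ is a stop between vowels /a/ and /a/, so it spirantizes to the fricative [z]. /p/ is a stop between vowels /a/ and /i/, so it spirantizes to the fricative [f]. /zoefbagadapijiv/ → zoefbagazafijiv.
Rule 3 (regressive voicing assimilation): /f/ precedes the voiced obstruent /b/, so it voices to [v] by assimilation. /zoefbagazafijiv/ → zoevbagazafijiv.
Rule 4 (final devoicing): /v/ is a voiced obstruent in word-final position, so it devoices to [f]. /zoevbagazafijiv/ → zoevbagazafijif.

zoevbagazafijif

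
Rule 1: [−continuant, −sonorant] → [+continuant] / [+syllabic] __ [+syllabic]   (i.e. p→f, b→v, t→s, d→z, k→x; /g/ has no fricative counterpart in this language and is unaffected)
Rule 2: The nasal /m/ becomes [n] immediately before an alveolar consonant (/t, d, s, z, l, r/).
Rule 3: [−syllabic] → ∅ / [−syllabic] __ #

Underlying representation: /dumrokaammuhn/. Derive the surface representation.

dunroxaammuh

Rule 1 (intervocalic spirantization): /k/ is a stop between vowels /o/ and /a/, so it spirantizes to the fricative [x]. /dumrokaammuhn/ → dumroxaammuhn.
Rule 2 (nasal place assimilation): /m/ precedes the alveolar consonant /r/, so it assimilates in place to [n]. /dumroxaammuhn/ → dunroxaammuhn.
Rule 3 (final cluster simplification): /n/ is the second consonant of a word-final cluster /hn/, so it deletes. /dunroxaammuhn/ → dunroxaammuh.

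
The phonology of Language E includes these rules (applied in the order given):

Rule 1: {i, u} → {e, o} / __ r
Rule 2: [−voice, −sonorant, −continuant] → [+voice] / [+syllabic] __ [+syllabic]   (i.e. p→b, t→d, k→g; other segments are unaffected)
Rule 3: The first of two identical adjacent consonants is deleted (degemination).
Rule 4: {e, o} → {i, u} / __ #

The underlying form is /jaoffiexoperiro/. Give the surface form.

Rule 1 (pre-rhotic lowering): /i/ is a high vowel immediately before /r/, so it lowers to [e]. /jaoffiexoperiro/ → jaoffiexoperero.
Rule 2 (intervocalic voicing): /p/ is a voiceless stop between vowels /o/ and /e/, so it voices to [b]. /jaoffiexoperero/ → jaoffiexoberero.
Rule 3 (degemination): /ff/ is a geminate; the first /f/ deletes. /jaoffiexoberero/ → jaofiexoberero.
Rule 4 (final vowel raising): /o/ is a mid vowel in word-final position, so it raises to [u]. /jaofiexoberero/ → jaofiexobereru.

jaofiexobereru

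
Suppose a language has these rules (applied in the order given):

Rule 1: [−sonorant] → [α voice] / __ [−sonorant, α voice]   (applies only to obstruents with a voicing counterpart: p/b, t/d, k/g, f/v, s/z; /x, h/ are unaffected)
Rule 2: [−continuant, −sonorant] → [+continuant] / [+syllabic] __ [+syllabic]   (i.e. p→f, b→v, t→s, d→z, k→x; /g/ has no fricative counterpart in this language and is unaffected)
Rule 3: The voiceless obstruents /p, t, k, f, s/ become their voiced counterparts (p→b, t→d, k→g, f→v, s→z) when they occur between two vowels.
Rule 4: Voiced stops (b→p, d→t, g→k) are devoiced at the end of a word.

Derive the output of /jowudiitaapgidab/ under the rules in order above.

jowuziizaabgizap

Rule 1 (regressive voicing assimilation): /p/ precedes the voiced obstruent /g/, so it voices to [b] by assimilation. /jowudiitaapgidab/ → jowudiitaabgidab.
Rule 2 (intervocalic spirantization): /d/ is a stop between vowels /u/ and /i/, so it spirantizes to the fricative [z]. /t/ is a stop between vowels /i/ and /a/, so it spirantizes to the fricative [s]. /d/ is a stop between vowels /i/ and /a/, so it spirantizes to the fricative [z]. /jowudiitaabgidab/ → jowuziisaabgizab.
Rule 3 (intervocalic voicing): /s/ is a voiceless obstruent between vowels /i/ and /a/, so it voices to [z]. /jowuziisaabgizab/ → jowuziizaabgizab.
Rule 4 (final devoicing): /b/ is a voiced stop in word-final position, so it devoices to [p]. /jowuziizaabgizab/ → jowuziizaabgizap.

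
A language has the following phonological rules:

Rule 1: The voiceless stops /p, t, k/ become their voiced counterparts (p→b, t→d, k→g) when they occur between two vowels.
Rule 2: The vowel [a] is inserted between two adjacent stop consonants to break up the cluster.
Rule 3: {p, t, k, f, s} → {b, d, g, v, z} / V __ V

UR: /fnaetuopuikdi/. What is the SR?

Rule 1 (intervocalic voicing): /t/ is a voiceless stop between vowels /e/ and /u/, so it voices to [d]. /p/ is a voiceless stop between vowels /o/ and /u/, so it voices to [b]. /fnaetuopuikdi/ → fnaeduobuikdi.
Rule 2 (stop-cluster a-epenthesis): /k/ and /d/ form a stop–stop cluster, so [a] is inserted between them. /fnaeduobuikdi/ → fnaeduobuikadi.
Rule 3 (intervocalic voicing): /k/ is a voiceless obstruent between vowels /i/ and /a/, so it voices to [g]. /fnaeduobuikadi/ → fnaeduobuigadi.

fnaeduobuigadi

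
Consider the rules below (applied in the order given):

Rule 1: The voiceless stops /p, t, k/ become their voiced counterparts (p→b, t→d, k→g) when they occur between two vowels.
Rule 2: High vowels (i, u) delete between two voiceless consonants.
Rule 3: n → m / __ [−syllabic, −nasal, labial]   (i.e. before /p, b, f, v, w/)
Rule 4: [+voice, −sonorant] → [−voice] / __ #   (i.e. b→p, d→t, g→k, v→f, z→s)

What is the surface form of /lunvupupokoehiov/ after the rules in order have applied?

Rule 1 (intervocalic voicing): /p/ is a voiceless stop between vowels /u/ and /u/, so it voices to [b]. /p/ is a voiceless stop between vowels /u/ and /o/, so it voices to [b]. /k/ is a voiceless stop between vowels /o/ and /o/, so it voices to [g]. /lunvupupokoehiov/ → lunvububogoehiov.
Rule 2 (high vowel syncope): no segment meets the environment; /lunvububogoehiov/ is unchanged.
Rule 3 (nasal place assimilation): /n/ precedes the labial consonant /v/, so it assimilates in place to [m]. /lunvububogoehiov/ → lumvububogoehiov.
Rule 4 (final devoicing): /v/ is a voiced obstruent in word-final position, so it devoices to [f]. /lumvububogoehiov/ → lumvububogoehiof.

lumvububogoehiof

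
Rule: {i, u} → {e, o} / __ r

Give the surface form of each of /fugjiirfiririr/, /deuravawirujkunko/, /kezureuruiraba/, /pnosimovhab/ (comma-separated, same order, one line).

fugjierfererer, deoravawerujkunko, kezoreorueraba, pnosimovhab

/fugjiirfiririr/: /i/ is a high vowel immediately before /r/, so it lowers to [e]. /i/ is a high vowel immediately before /r/, so it lowers to [e]. /i/ is a high vowel immediately before /r/, so it lowers to [e]. /i/ is a high vowel immediately before /r/, so it lowers to [e]. → [fugjierfererer].
/deuravawirujkunko/: /u/ is a high vowel immediately before /r/, so it lowers to [o]. /i/ is a high vowel immediately before /r/, so it lowers to [e]. → [deoravawerujkunko].
/kezureuruiraba/: /u/ is a high vowel immediately before /r/, so it lowers to [o]. /u/ is a high vowel immediately before /r/, so it lowers to [o]. /i/ is a high vowel immediately before /r/, so it lowers to [e]. → [kezoreorueraba].
/pnosimovhab/: the rule's environment is not met; surfaces unchanged as [pnosimovhab].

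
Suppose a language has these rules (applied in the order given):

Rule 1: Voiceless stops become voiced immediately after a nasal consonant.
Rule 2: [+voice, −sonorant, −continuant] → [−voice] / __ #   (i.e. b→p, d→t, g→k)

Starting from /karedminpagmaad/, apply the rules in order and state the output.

karedminbagmaat

Rule 1 (post-nasal voicing): /p/ is a voiceless stop immediately after the nasal /n/, so it voices to [b]. /karedminpagmaad/ → karedminbagmaad.
Rule 2 (final devoicing): /d/ is a voiced stop in word-final position, so it devoices to [t]. /karedminbagmaad/ → karedminbagmaat.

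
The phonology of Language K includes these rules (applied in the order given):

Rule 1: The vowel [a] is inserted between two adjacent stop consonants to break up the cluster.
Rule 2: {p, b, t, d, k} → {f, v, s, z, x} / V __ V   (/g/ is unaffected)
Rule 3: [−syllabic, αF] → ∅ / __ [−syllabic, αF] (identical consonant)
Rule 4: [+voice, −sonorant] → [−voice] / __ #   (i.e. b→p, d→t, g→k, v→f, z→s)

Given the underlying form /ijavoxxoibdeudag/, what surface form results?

Rule 1 (stop-cluster a-epenthesis): /b/ and /d/ form a stop–stop cluster, so [a] is inserted between them. /ijavoxxoibdeudag/ → ijavoxxoibadeudag.
Rule 2 (intervocalic spirantization): /b/ is a stop between vowels /i/ and /a/, so it spirantizes to the fricative [v]. /d/ is a stop between vowels /a/ and /e/, so it spirantizes to the fricative [z]. /d/ is a stop between vowels /u/ and /a/, so it spirantizes to the fricative [z]. /ijavoxxoibadeudag/ → ijavoxxoivazeuzag.
Rule 3 (degemination): /xx/ is a geminate; the first /x/ deletes. /ijavoxxoivazeuzag/ → ijavoxoivazeuzag.
Rule 4 (final devoicing): /g/ is a voiced obstruent in word-final position, so it devoices to [k]. /ijavoxoivazeuzag/ → ijavoxoivazeuzak.

ijavoxoivazeuzak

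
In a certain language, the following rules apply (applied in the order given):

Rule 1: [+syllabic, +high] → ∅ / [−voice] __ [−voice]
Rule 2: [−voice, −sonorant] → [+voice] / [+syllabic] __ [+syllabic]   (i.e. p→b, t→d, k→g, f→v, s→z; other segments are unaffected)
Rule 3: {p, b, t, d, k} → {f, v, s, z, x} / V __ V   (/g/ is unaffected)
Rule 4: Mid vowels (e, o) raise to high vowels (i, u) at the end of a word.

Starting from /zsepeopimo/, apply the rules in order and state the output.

Rule 1 (high vowel syncope): no segment meets the environment; /zsepeopimo/ is unchanged.
Rule 2 (intervocalic voicing): /p/ is a voiceless obstruent between vowels /e/ and /e/, so it voices to [b]. /p/ is a voiceless obstruent between vowels /o/ and /i/, so it voices to [b]. /zsepeopimo/ → zsebeobimo.
Rule 3 (intervocalic spirantization): /b/ is a stop between vowels /e/ and /e/, so it spirantizes to the fricative [v]. /b/ is a stop between vowels /o/ and /i/, so it spirantizes to the fricative [v]. /zsebeobimo/ → zseveovimo.
Rule 4 (final vowel raising): /o/ is a mid vowel in word-final position, so it raises to [u]. /zseveovimo/ → zseveovimu.

zseveovimu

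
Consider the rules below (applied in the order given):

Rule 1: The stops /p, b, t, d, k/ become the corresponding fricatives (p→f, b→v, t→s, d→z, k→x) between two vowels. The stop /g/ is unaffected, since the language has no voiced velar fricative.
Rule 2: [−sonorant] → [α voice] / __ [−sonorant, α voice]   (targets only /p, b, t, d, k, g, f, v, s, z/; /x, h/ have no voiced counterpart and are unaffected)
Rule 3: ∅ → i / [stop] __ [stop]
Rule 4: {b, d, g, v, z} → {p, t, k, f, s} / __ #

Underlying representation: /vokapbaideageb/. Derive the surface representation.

voxabibaizeagep

Rule 1 (intervocalic spirantization): /k/ is a stop between vowels /o/ and /a/, so it spirantizes to the fricative [x]. /d/ is a stop between vowels /i/ and /e/, so it spirantizes to the fricative [z]. /vokapbaideageb/ → voxapbaizeageb.
Rule 2 (regressive voicing assimilation): /p/ precedes the voiced obstruent /b/, so it voices to [b] by assimilation. /voxapbaizeageb/ → voxabbaizeageb.
Rule 3 (stop-cluster i-epenthesis): /b/ and /b/ form a stop–stop cluster, so [i] is inserted between them. /voxabbaizeageb/ → voxabibaizeageb.
Rule 4 (final devoicing): /b/ is a voiced obstruent in word-final position, so it devoices to [p]. /voxabibaizeageb/ → voxabibaizeagep.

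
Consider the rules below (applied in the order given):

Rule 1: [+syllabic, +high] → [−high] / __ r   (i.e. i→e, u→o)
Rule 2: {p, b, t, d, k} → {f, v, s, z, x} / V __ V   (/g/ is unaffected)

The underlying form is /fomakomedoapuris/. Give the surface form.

Rule 1 (pre-rhotic lowering): /u/ is a high vowel immediately before /r/, so it lowers to [o]. /fomakomedoapuris/ → fomakomedoaporis.
Rule 2 (intervocalic spirantization): /k/ is a stop between vowels /a/ and /o/, so it spirantizes to the fricative [x]. /d/ is a stop between vowels /e/ and /o/, so it spirantizes to the fricative [z]. /p/ is a stop between vowels /a/ and /o/, so it spirantizes to the fricative [f]. /fomakomedoaporis/ → fomaxomezoaforis.

fomaxomezoaforis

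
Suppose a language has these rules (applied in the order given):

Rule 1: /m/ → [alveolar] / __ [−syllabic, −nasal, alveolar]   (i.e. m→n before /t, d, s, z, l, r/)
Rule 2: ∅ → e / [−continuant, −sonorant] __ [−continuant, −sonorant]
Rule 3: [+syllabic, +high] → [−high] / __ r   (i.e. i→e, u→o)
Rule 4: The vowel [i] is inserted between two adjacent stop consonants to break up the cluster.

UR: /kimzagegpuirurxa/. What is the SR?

Rule 1 (nasal place assimilation): /m/ precedes the alveolar consonant /z/, so it assimilates in place to [n]. /kimzagegpuirurxa/ → kinzagegpuirurxa.
Rule 2 (stop-cluster e-epenthesis): /g/ and /p/ form a stop–stop cluster, so [e] is inserted between them. /kinzagegpuirurxa/ → kinzagegepuirurxa.
Rule 3 (pre-rhotic lowering): /i/ is a high vowel immediately before /r/, so it lowers to [e]. /u/ is a high vowel immediately before /r/, so it lowers to [o]. /kinzagegepuirurxa/ → kinzagegepuerorxa.
Rule 4 (stop-cluster i-epenthesis): no segment meets the environment; /kinzagegepuerorxa/ is unchanged.

kinzagegepuerorxa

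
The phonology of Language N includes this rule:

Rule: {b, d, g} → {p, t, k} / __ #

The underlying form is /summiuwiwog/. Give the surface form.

/g/ is a voiced stop in word-final position, so it devoices to [k].
Surface form: [summiuwiwok].

summiuwiwok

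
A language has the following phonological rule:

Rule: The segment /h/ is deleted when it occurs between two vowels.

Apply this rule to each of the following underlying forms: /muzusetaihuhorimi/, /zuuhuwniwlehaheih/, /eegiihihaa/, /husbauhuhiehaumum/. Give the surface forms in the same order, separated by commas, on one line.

/muzusetaihuhorimi/: /h/ occurs between vowels /i/ and /u/, so it deletes. /h/ occurs between vowels /u/ and /o/, so it deletes. → [muzusetaiuorimi].
/zuuhuwniwlehaheih/: /h/ occurs between vowels /u/ and /u/, so it deletes. /h/ occurs between vowels /e/ and /a/, so it deletes. /h/ occurs between vowels /a/ and /e/, so it deletes. → [zuuuwniwleaeih].
/eegiihihaa/: /h/ occurs between vowels /i/ and /i/, so it deletes. /h/ occurs between vowels /i/ and /a/, so it deletes. → [eegiiiaa].
/husbauhuhiehaumum/: /h/ occurs between vowels /u/ and /u/, so it deletes. /h/ occurs between vowels /u/ and /i/, so it deletes. /h/ occurs between vowels /e/ and /a/, so it deletes. → [husbauuieaumum].

muzusetaiuorimi, zuuuwniwleaeih, eegiiiaa, husbauuieaumum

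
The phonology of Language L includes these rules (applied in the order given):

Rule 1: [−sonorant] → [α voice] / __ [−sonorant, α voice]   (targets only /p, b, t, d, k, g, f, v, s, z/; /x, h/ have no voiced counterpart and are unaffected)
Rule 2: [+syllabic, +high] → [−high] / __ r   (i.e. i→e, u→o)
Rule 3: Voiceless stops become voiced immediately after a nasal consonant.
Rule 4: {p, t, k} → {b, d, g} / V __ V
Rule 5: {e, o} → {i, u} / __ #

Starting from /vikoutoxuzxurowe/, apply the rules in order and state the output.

vigoudoxusxorowi

Rule 1 (regressive voicing assimilation): /z/ precedes the voiceless obstruent /x/, so it devoices to [s] by assimilation. /vikoutoxuzxurowe/ → vikoutoxusxurowe.
Rule 2 (pre-rhotic lowering): /u/ is a high vowel immediately before /r/, so it lowers to [o]. /vikoutoxusxurowe/ → vikoutoxusxorowe.
Rule 3 (post-nasal voicing): no segment meets the environment; /vikoutoxusxorowe/ is unchanged.
Rule 4 (intervocalic voicing): /k/ is a voiceless stop between vowels /i/ and /o/, so it voices to [g]. /t/ is a voiceless stop between vowels /u/ and /o/, so it voices to [d]. /vikoutoxusxorowe/ → vigoudoxusxorowe.
Rule 5 (final vowel raising): /e/ is a mid vowel in word-final position, so it raises to [i]. /vigoudoxusxorowe/ → vigoudoxusxorowi.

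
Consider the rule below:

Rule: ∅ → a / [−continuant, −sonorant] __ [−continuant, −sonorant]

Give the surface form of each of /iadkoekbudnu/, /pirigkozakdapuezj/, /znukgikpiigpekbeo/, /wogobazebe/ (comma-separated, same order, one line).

/iadkoekbudnu/: /d/ and /k/ form a stop–stop cluster, so [a] is inserted between them. /k/ and /b/ form a stop–stop cluster, so [a] is inserted between them. → [iadakoekabudnu].
/pirigkozakdapuezj/: /g/ and /k/ form a stop–stop cluster, so [a] is inserted between them. /k/ and /d/ form a stop–stop cluster, so [a] is inserted between them. → [pirigakozakadapuezj].
/znukgikpiigpekbeo/: /k/ and /g/ form a stop–stop cluster, so [a] is inserted between them. /k/ and /p/ form a stop–stop cluster, so [a] is inserted between them. /g/ and /p/ form a stop–stop cluster, so [a] is inserted between them. /k/ and /b/ form a stop–stop cluster, so [a] is inserted between them. → [znukagikapiigapekabeo].
/wogobazebe/: the rule's environment is not met; surfaces unchanged as [wogobazebe].

iadakoekabudnu, pirigakozakadapuezj, znukagikapiigapekabeo, wogobazebe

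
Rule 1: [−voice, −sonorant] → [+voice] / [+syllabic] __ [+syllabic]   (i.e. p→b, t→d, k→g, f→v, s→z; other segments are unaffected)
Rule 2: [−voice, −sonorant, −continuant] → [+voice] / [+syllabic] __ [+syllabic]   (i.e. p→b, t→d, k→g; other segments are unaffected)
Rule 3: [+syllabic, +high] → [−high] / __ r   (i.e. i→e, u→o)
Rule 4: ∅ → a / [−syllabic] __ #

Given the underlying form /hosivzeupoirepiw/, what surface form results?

Rule 1 (intervocalic voicing): /s/ is a voiceless obstruent between vowels /o/ and /i/, so it voices to [z]. /p/ is a voiceless obstruent between vowels /u/ and /o/, so it voices to [b]. /p/ is a voiceless obstruent between vowels /e/ and /i/, so it voices to [b]. /hosivzeupoirepiw/ → hozivzeuboirebiw.
Rule 2 (intervocalic voicing): no segment meets the environment; /hozivzeuboirebiw/ is unchanged.
Rule 3 (pre-rhotic lowering): /i/ is a high vowel immediately before /r/, so it lowers to [e]. /hozivzeuboirebiw/ → hozivzeuboerebiw.
Rule 4 (final a-epenthesis): the form ends in the consonant /w/, so [a] is inserted word-finally. /hozivzeuboerebiw/ → hozivzeuboerebiwa.

hozivzeuboerebiwa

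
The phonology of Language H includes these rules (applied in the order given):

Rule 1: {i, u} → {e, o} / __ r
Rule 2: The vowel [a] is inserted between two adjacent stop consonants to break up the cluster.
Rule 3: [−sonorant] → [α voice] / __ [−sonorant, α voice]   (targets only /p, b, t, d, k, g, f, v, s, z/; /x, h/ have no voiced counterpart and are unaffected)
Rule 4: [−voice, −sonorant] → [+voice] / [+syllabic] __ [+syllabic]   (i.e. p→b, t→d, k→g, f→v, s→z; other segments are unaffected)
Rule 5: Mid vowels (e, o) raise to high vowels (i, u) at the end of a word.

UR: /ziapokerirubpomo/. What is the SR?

Rule 1 (pre-rhotic lowering): /i/ is a high vowel immediately before /r/, so it lowers to [e]. /ziapokerirubpomo/ → ziapokererubpomo.
Rule 2 (stop-cluster a-epenthesis): /b/ and /p/ form a stop–stop cluster, so [a] is inserted between them. /ziapokererubpomo/ → ziapokererubapomo.
Rule 3 (regressive voicing assimilation): no segment meets the environment; /ziapokererubapomo/ is unchanged.
Rule 4 (intervocalic voicing): /p/ is a voiceless obstruent between vowels /a/ and /o/, so it voices to [b]. /k/ is a voiceless obstruent between vowels /o/ and /e/, so it voices to [g]. /p/ is a voiceless obstruent between vowels /a/ and /o/, so it voices to [b]. /ziapokererubapomo/ → ziabogererubabomo.
Rule 5 (final vowel raising): /o/ is a mid vowel in word-final position, so it raises to [u]. /ziabogererubabomo/ → ziabogererubabomu.

ziabogererubabomu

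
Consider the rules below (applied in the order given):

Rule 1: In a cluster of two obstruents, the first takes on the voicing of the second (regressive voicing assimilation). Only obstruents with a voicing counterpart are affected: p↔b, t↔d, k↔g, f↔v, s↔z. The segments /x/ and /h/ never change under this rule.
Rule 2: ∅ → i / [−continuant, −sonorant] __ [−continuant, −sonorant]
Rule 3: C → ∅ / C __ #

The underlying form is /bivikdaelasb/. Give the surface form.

bivigidaelaz

Rule 1 (regressive voicing assimilation): /k/ precedes the voiced obstruent /d/, so it voices to [g] by assimilation. /s/ precedes the voiced obstruent /b/, so it voices to [z] by assimilation. /bivikdaelasb/ → bivigdaelazb.
Rule 2 (stop-cluster i-epenthesis): /g/ and /d/ form a stop–stop cluster, so [i] is inserted between them. /bivigdaelazb/ → bivigidaelazb.
Rule 3 (final cluster simplification): /b/ is the second consonant of a word-final cluster /zb/, so it deletes. /bivigidaelazb/ → bivigidaelaz.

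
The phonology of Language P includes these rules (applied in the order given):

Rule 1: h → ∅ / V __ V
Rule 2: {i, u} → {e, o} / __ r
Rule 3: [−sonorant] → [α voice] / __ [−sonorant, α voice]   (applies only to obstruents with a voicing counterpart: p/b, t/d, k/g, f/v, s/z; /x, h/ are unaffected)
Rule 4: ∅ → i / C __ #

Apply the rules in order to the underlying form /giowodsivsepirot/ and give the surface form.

giowotsifseperoti

Rule 1 (intervocalic h-deletion): no segment meets the environment; /giowodsivsepirot/ is unchanged.
Rule 2 (pre-rhotic lowering): /i/ is a high vowel immediately before /r/, so it lowers to [e]. /giowodsivsepirot/ → giowodsivseperot.
Rule 3 (regressive voicing assimilation): /d/ precedes the voiceless obstruent /s/, so it devoices to [t] by assimilation. /v/ precedes the voiceless obstruent /s/, so it devoices to [f] by assimilation. /giowodsivseperot/ → giowotsifseperot.
Rule 4 (final i-epenthesis): the form ends in the consonant /t/, so [i] is inserted word-finally. /giowotsifseperot/ → giowotsifseperoti.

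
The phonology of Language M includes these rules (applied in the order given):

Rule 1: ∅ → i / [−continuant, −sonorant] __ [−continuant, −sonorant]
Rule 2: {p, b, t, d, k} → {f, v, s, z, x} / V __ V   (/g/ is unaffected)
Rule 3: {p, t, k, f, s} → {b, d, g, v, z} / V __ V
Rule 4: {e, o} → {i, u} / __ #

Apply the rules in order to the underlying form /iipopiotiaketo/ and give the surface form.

Rule 1 (stop-cluster i-epenthesis): no segment meets the environment; /iipopiotiaketo/ is unchanged.
Rule 2 (intervocalic spirantization): /p/ is a stop between vowels /i/ and /o/, so it spirantizes to the fricative [f]. /p/ is a stop between vowels /o/ and /i/, so it spirantizes to the fricative [f]. /t/ is a stop between vowels /o/ and /i/, so it spirantizes to the fricative [s]. /k/ is a stop between vowels /a/ and /e/, so it spirantizes to the fricative [x]. /t/ is a stop between vowels /e/ and /o/, so it spirantizes to the fricative [s]. /iipopiotiaketo/ → iifofiosiaxeso.
Rule 3 (intervocalic voicing): /f/ is a voiceless obstruent between vowels /i/ and /o/, so it voices to [v]. /f/ is a voiceless obstruent between vowels /o/ and /i/, so it voices to [v]. /s/ is a voiceless obstruent between vowels /o/ and /i/, so it voices to [z]. /s/ is a voiceless obstruent between vowels /e/ and /o/, so it voices to [z]. /iifofiosiaxeso/ → iivovioziaxezo.
Rule 4 (final vowel raising): /o/ is a mid vowel in word-final position, so it raises to [u]. /iivovioziaxezo/ → iivovioziaxezu.

iivovioziaxezu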